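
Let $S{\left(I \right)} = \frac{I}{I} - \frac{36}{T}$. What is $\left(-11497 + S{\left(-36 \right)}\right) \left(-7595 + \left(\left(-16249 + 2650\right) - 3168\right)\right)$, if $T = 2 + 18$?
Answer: $\frac{1400547018}{5} \approx 2.8011 \cdot 10^{8}$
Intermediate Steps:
$T = 20$
$S{\left(I \right)} = - \frac{4}{5}$ ($S{\left(I \right)} = \frac{I}{I} - \frac{36}{20} = 1 - \frac{9}{5} = - \frac{4}{5}$)
$\left(-11497 + S{\left(-36 \right)}\right) \left(-7595 + \left(\left(-16249 + 2650\right) - 3168\right)\right) = \left(-11497 - \frac{4}{5}\right) \left(-7595 + \left(\left(-16249 + 2650\right) - 3168\right)\right) = - \frac{57489 \left(-7595 - 16767\right)}{5} = \left(- \frac{57489}{5}\right) \left(-24362\right) = \frac{1400547018}{5}$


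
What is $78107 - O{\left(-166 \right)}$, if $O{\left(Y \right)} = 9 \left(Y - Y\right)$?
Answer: $78107$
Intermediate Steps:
$O{\left(Y \right)} = 0$ ($O{\left(Y \right)} = 9 \cdot 0 = 0$)
$78107 - O{\left(-166 \right)} = 78107 - 0 = 78107 + 0 = 78107$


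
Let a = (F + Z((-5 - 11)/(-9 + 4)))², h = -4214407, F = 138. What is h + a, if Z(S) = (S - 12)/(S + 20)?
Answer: -3528388206/841 ≈ -4.1955e+6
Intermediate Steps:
Z(S) = (-12 + S)/(20 + S)
a = 15928081/841 (a = (138 + (-12 + (-5 - 11)/(-9 + 4))/(20 + (-5 - 11)/(-9 + 4)))² = (138 + (-12 - 16/(-5))/(20 - 16/(-5)))² = (138 + (-12 - 16*(-⅕))/(20 - 16*(-⅕)))² = (138 + (-12 + 16/5)/(20 + 16/5))² = (138 - 44/5/(116/5))² = (138 + (5/116)*(-44/5))² = (138 - 11/29)² = (3991/29)² = 15928081/841 ≈ 18939.)
h + a = -4214407 + 15928081/841 = -3528388206/841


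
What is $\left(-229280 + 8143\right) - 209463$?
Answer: $-430600$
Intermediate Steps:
$\left(-229280 + 8143\right) - 209463 = -221137 - 209463 = -430600$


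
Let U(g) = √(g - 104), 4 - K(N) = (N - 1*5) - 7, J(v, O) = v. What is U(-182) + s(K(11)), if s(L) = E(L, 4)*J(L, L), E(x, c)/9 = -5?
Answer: -225 + I*√286 ≈ -225.0 + 16.912*I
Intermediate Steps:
K(N) = 16 - N (K(N) = 4 - ((N - 1*5) - 7) = 4 - ((N - 5) - 7) = 4 - ((-5 + N) - 7) = 4 - (-12 + N) = 4 + (12 - N) = 16 - N)
E(x, c) = -45 (E(x, c) = 9*(-5) = -45)
U(g) = √(-104 + g)
s(L) = -45*L
U(-182) + s(K(11)) = √(-104 - 182) - 45*(16 - 1*11) = √(-286) - 45*(16 - 11) = I*√286 - 45*5 = I*√286 - 225 = -225 + I*√286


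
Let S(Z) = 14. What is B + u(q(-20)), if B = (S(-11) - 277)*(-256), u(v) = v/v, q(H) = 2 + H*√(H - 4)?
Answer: 67329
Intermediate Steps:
q(H) = 2 + H*√(-4 + H)
u(v) = 1
B = 67328 (B = (14 - 277)*(-256) = -263*(-256) = 67328)
B + u(q(-20)) = 67328 + 1 = 67329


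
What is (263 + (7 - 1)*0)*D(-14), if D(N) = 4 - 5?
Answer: -263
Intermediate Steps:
D(N) = -1
(263 + (7 - 1)*0)*D(-14) = (263 + (7 - 1)*0)*(-1) = (263 + 6*0)*(-1) = (263 + 0)*(-1) = 263*(-1) = -263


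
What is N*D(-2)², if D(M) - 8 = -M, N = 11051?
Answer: 1105100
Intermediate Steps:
D(M) = 8 - M
N*D(-2)² = 11051*(8 - 1*(-2))² = 11051*(8 + 2)² = 11051*10² = 11051*100 = 1105100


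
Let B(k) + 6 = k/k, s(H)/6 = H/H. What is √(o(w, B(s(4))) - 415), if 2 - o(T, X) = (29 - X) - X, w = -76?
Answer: 2*I*√113 ≈ 21.26*I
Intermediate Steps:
s(H) = 6 (s(H) = 6*(H/H) = 6*1 = 6)
B(k) = -5 (B(k) = -6 + k/k = -6 + 1 = -5)
o(T, X) = -27 + 2*X (o(T, X) = 2 - ((29 - X) - X) = 2 - (29 - 2*X) = 2 + (-29 + 2*X) = -27 + 2*X)
√(o(w, B(s(4))) - 415) = √((-27 + 2*(-5)) - 415) = √((-27 - 10) - 415) = √(-37 - 415) = √(-452) = 2*I*√113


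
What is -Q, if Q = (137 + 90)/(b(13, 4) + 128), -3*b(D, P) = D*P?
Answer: -681/332 ≈ -2.0512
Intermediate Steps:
b(D, P) = -D*P/3
Q = 681/332 (Q = (137 + 90)/(-⅓*13*4 + 128) = 227/(-52/3 + 128) = 227/(332/3) = (3/332)*227 = 681/332 ≈ 2.0512)
-Q = -1*681/332 = -681/332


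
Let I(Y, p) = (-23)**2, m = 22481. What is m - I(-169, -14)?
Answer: 21952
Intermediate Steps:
I(Y, p) = 529
m - I(-169, -14) = 22481 - 1*529 = 22481 - 529 = 21952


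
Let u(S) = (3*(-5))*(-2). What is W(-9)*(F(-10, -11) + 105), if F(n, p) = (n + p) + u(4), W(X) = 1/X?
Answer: -38/3 ≈ -12.667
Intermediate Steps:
u(S) = 30 (u(S) = -15*(-2) = 30)
F(n, p) = 30 + n + p (F(n, p) = (n + p) + 30 = 30 + n + p)
W(-9)*(F(-10, -11) + 105) = ((30 - 10 - 11) + 105)/(-9) = -(9 + 105)/9 = -1/9*114 = -38/3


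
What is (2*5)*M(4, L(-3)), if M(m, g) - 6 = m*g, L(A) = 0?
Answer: 60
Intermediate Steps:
M(m, g) = 6 + g*m (M(m, g) = 6 + m*g = 6 + g*m)
(2*5)*M(4, L(-3)) = (2*5)*(6 + 0*4) = 10*(6 + 0) = 10*6 = 60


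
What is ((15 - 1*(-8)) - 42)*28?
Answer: -532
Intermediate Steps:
((15 - 1*(-8)) - 42)*28 = ((15 + 8) - 42)*28 = (23 - 42)*28 = -19*28 = -532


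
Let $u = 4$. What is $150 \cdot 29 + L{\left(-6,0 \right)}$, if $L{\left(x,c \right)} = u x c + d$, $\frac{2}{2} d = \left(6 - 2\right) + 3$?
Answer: $4357$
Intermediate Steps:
$d = 7$ ($d = \left(6 - 2\right) + 3 = 4 + 3 = 7$)
$L{\left(x,c \right)} = 7 + 4 c x$ ($L{\left(x,c \right)} = 4 x c + 7 = 4 c x + 7 = 7 + 4 c x$)
$150 \cdot 29 + L{\left(-6,0 \right)} = 150 \cdot 29 + \left(7 + 4 \cdot 0 \left(-6\right)\right) = 4350 + \left(7 + 0\right) = 4350 + 7 = 4357$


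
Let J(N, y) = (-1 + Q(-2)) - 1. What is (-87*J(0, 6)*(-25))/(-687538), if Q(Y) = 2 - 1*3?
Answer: 6525/687538 ≈ 0.0094904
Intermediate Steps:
Q(Y) = -1 (Q(Y) = 2 - 3 = -1)
J(N, y) = -3 (J(N, y) = (-1 - 1) - 1 = -2 - 1 = -3)
(-87*J(0, 6)*(-25))/(-687538) = (-87*(-3)*(-25))/(-687538) = (261*(-25))*(-1/687538) = -6525*(-1/687538) = 6525/687538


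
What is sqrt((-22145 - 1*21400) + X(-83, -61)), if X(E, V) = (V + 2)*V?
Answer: I*sqrt(39946) ≈ 199.86*I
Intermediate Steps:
X(E, V) = V*(2 + V) (X(E, V) = (2 + V)*V = V*(2 + V))
sqrt((-22145 - 1*21400) + X(-83, -61)) = sqrt((-22145 - 1*21400) - 61*(2 - 61)) = sqrt((-22145 - 21400) - 61*(-59)) = sqrt(-43545 + 3599) = sqrt(-39946) = I*sqrt(39946)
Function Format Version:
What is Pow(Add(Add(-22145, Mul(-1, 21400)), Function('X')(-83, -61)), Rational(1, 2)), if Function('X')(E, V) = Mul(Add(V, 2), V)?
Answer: Mul(I, Pow(39946, Rational(1, 2))) ≈ Mul(199.86, I)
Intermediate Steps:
Function('X')(E, V) = Mul(V, Add(2, V)) (Function('X')(E, V) = Mul(Add(2, V), V) = Mul(V, Add(2, V)))
Pow(Add(Add(-22145, Mul(-1, 21400)), Function('X')(-83, -61)), Rational(1, 2)) = Pow(Add(Add(-22145, Mul(-1, 21400)), Mul(-61, Add(2, -61))), Rational(1, 2)) = Pow(Add(Add(-22145, -21400), Mul(-61, -59)), Rational(1, 2)) = Pow(Add(-43545, 3599), Rational(1, 2)) = Pow(-39946, Rational(1, 2)) = Mul(I, Pow(39946, Rational(1, 2)))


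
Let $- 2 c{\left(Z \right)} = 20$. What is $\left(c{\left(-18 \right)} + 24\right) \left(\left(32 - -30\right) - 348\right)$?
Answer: $-4004$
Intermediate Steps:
$c{\left(Z \right)} = -10$ ($c{\left(Z \right)} = \left(- \frac{1}{2}\right) 20 = -10$)
$\left(c{\left(-18 \right)} + 24\right) \left(\left(32 - -30\right) - 348\right) = \left(-10 + 24\right) \left(\left(32 - -30\right) - 348\right) = 14 \left(\left(32 + 30\right) - 348\right) = 14 \left(62 - 348\right) = 14 \left(-286\right) = -4004$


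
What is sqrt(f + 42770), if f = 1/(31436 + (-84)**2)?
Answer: sqrt(15842372238943)/19246 ≈ 206.81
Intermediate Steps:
f = 1/38492 (f = 1/(31436 + 7056) = 1/38492 ≈ 2.5979e-5)
sqrt(f + 42770) = sqrt(1/38492 + 42770) = sqrt(1646302841/38492) = sqrt(15842372238943)/19246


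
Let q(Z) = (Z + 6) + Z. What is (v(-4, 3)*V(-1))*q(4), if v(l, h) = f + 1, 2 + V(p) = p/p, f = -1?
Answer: 0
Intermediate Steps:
V(p) = -1 (V(p) = -2 + p/p = -2 + 1 = -1)
v(l, h) = 0 (v(l, h) = -1 + 1 = 0)
q(Z) = 6 + 2*Z (q(Z) = (6 + Z) + Z = 6 + 2*Z)
(v(-4, 3)*V(-1))*q(4) = (0*(-1))*(6 + 2*4) = 0*(6 + 8) = 0*14 = 0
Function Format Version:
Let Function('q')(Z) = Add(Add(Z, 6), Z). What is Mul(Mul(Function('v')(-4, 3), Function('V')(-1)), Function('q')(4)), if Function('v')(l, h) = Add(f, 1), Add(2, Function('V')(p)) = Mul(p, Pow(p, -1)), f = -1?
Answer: 0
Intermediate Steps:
Function('V')(p) = -1 (Function('V')(p) = Add(-2, Mul(p, Pow(p, -1))) = Add(-2, 1) = -1)
Function('v')(l, h) = 0 (Function('v')(l, h) = Add(-1, 1) = 0)
Function('q')(Z) = Add(6, Mul(2, Z)) (Function('q')(Z) = Add(Add(6, Z), Z) = Add(6, Mul(2, Z)))
Mul(Mul(Function('v')(-4, 3), Function('V')(-1)), Function('q')(4)) = Mul(Mul(0, -1), Add(6, Mul(2, 4))) = Mul(0, Add(6, 8)) = Mul(0, 14) = 0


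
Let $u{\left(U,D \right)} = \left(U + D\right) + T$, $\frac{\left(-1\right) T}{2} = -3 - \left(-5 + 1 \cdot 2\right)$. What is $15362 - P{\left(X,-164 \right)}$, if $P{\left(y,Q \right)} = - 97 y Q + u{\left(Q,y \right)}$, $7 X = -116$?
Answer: $\frac{1954126}{7} \approx 2.7916 \cdot 10^{5}$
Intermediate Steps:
$X = - \frac{116}{7}$ ($X = \frac{1}{7} \left(-116\right) = - \frac{116}{7} \approx -16.571$)
$T = 0$ ($T = - 2 \left(-3 - \left(-5 + 1 \cdot 2\right)\right) = - 2 \left(-3 - \left(-5 + 2\right)\right) = - 2 \left(-3 - -3\right) = - 2 \left(-3 + 3\right) = \left(-2\right) 0 = 0$)
$u{\left(U,D \right)} = D + U$ ($u{\left(U,D \right)} = \left(U + D\right) + 0 = \left(D + U\right) + 0 = D + U$)
$P{\left(y,Q \right)} = Q + y - 97 Q y$ ($P{\left(y,Q \right)} = - 97 y Q + \left(y + Q\right) = - 97 Q y + \left(Q + y\right) = Q + y - 97 Q y$)
$15362 - P{\left(X,-164 \right)} = 15362 - \left(-164 - \frac{116}{7} - \left(-15908\right) \left(- \frac{116}{7}\right)\right) = 15362 - \left(-164 - \frac{116}{7} - \frac{1845328}{7}\right) = 15362 - - \frac{1846592}{7} = 15362 + \frac{1846592}{7} = \frac{1954126}{7}$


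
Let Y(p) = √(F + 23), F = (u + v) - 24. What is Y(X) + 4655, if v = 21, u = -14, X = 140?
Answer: 4655 + √6 ≈ 4657.5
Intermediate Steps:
F = -17 (F = (-14 + 21) - 24 = 7 - 24 = -17)
Y(p) = √6 (Y(p) = √(-17 + 23) = √6)
Y(X) + 4655 = √6 + 4655 = 4655 + √6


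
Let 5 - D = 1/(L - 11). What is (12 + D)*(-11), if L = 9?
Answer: -385/2 ≈ -192.50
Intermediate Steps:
D = 11/2 (D = 5 - 1/(9 - 11) = 5 - 1/(-2) = 5 - 1*(-1/2) = 5 + 1/2 = 11/2 ≈ 5.5000)
(12 + D)*(-11) = (12 + 11/2)*(-11) = (35/2)*(-11) = -385/2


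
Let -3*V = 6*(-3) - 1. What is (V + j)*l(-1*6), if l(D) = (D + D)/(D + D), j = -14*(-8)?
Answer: 355/3 ≈ 118.33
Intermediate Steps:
j = 112
V = 19/3 (V = -(6*(-3) - 1)/3 = -(-18 - 1)/3 = -1/3*(-19) = 19/3 ≈ 6.3333)
l(D) = 1 (l(D) = (2*D)/((2*D)) = (2*D)*(1/(2*D)) = 1)
(V + j)*l(-1*6) = (19/3 + 112)*1 = (355/3)*1 = 355/3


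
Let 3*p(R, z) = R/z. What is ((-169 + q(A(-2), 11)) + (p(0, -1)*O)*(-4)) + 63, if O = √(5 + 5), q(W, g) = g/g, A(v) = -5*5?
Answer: -105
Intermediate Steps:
A(v) = -25
q(W, g) = 1
p(R, z) = R/(3*z) (p(R, z) = (R/z)/3 = R/(3*z))
O = √10 ≈ 3.1623
((-169 + q(A(-2), 11)) + (p(0, -1)*O)*(-4)) + 63 = ((-169 + 1) + (((⅓)*0/(-1))*√10)*(-4)) + 63 = (-168 + (((⅓)*0*(-1))*√10)*(-4)) + 63 = (-168 + (0*√10)*(-4)) + 63 = (-168 + 0*(-4)) + 63 = (-168 + 0) + 63 = -168 + 63 = -105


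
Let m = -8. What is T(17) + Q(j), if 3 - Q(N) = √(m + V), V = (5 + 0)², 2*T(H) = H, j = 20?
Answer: 23/2 - √17 ≈ 7.3769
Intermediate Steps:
T(H) = H/2
V = 25 (V = 5² = 25)
Q(N) = 3 - √17 (Q(N) = 3 - √(-8 + 25) = 3 - √17)
T(17) + Q(j) = (½)*17 + (3 - √17) = 17/2 + (3 - √17) = 23/2 - √17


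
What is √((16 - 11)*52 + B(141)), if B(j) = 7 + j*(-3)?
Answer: 2*I*√39 ≈ 12.49*I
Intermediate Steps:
B(j) = 7 - 3*j
√((16 - 11)*52 + B(141)) = √((16 - 11)*52 + (7 - 3*141)) = √(5*52 + (7 - 423)) = √(260 - 416) = √(-156) = 2*I*√39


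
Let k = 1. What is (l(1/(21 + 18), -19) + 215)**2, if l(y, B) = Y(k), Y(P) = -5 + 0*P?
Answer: 44100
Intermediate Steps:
Y(P) = -5 (Y(P) = -5 + 0 = -5)
l(y, B) = -5
(l(1/(21 + 18), -19) + 215)**2 = (-5 + 215)**2 = 210**2 = 44100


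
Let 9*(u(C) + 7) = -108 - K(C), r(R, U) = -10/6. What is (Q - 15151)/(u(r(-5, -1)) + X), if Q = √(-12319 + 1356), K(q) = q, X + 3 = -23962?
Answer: 409077/647563 - 27*I*√10963/647563 ≈ 0.63172 - 0.0043656*I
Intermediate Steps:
X = -23965 (X = -3 - 23962 = -23965)
r(R, U) = -5/3 (r(R, U) = -10*⅙ = -5/3)
Q = I*√10963 (Q = √(-10963) = I*√10963 ≈ 104.7*I)
u(C) = -19 - C/9 (u(C) = -7 + (-108 - C)/9 = -7 + (-12 - C/9) = -19 - C/9)
(Q - 15151)/(u(r(-5, -1)) + X) = (I*√10963 - 15151)/((-19 - ⅑*(-5/3)) - 23965) = (-15151 + I*√10963)/((-19 + 5/27) - 23965) = (-15151 + I*√10963)/(-508/27 - 23965) = (-15151 + I*√10963)/(-647563/27) = (-15151 + I*√10963)*(-27/647563) = 409077/647563 - 27*I*√10963/647563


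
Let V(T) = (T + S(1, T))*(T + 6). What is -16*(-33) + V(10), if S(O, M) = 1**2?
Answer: 704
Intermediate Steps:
S(O, M) = 1
V(T) = (1 + T)*(6 + T) (V(T) = (T + 1)*(T + 6) = (1 + T)*(6 + T))
-16*(-33) + V(10) = -16*(-33) + (6 + 10**2 + 7*10) = 528 + (6 + 100 + 70) = 528 + 176 = 704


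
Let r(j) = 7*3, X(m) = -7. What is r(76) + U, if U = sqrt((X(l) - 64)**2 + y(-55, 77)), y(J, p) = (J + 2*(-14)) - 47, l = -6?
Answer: 21 + sqrt(4911) ≈ 91.078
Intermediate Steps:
r(j) = 21
y(J, p) = -75 + J (y(J, p) = (J - 28) - 47 = (-28 + J) - 47 = -75 + J)
U = sqrt(4911) (U = sqrt((-7 - 64)**2 + (-75 - 55)) = sqrt((-71)**2 - 130) = sqrt(5041 - 130) = sqrt(4911) ≈ 70.078)
r(76) + U = 21 + sqrt(4911)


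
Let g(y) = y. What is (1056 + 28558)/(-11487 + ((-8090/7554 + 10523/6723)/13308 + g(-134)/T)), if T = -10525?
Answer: -4388648750940428325/1702314856641197512 ≈ -2.5780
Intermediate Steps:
(1056 + 28558)/(-11487 + ((-8090/7554 + 10523/6723)/13308 + g(-134)/T)) = (1056 + 28558)/(-11487 + ((-8090/7554 + 10523/6723)/13308 - 134/(-10525))) = 29614/(-11487 + ((-8090*1/7554 + 10523*(1/6723))*(1/13308) - 134*(-1/10525))) = 29614/(-11487 + ((-4045/3777 + 10523/6723)*(1/13308) + 134/10525)) = 29614/(-11487 + ((4183612/8464257)*(1/13308) + 134/10525)) = 29614/(-11487 + (1045903/28160583039 + 134/10525)) = 29614/(-11487 + 3784526256301/296390136485475) = 29614/(-3404629713282395024/296390136485475) = 29614*(-296390136485475/3404629713282395024) = -4388648750940428325/1702314856641197512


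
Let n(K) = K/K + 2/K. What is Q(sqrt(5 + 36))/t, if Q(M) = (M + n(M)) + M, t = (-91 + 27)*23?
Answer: -1/1472 - 21*sqrt(41)/15088 ≈ -0.0095914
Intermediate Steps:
n(K) = 1 + 2/K
t = -1472 (t = -64*23 = -1472)
Q(M) = 2*M + (2 + M)/M (Q(M) = (M + (2 + M)/M) + M = 2*M + (2 + M)/M)
Q(sqrt(5 + 36))/t = (1 + 2*sqrt(5 + 36) + 2/(sqrt(5 + 36)))/(-1472) = (1 + 2*sqrt(41) + 2/(sqrt(41)))*(-1/1472) = (1 + 2*sqrt(41) + 2*(sqrt(41)/41))*(-1/1472) = (1 + 2*sqrt(41) + 2*sqrt(41)/41)*(-1/1472) = (1 + 84*sqrt(41)/41)*(-1/1472) = -1/1472 - 21*sqrt(41)/15088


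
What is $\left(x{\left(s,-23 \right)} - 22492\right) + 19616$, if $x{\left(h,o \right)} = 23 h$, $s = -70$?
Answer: $-4486$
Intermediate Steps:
$\left(x{\left(s,-23 \right)} - 22492\right) + 19616 = \left(23 \left(-70\right) - 22492\right) + 19616 = \left(-1610 - 22492\right) + 19616 = -24102 + 19616 = -4486$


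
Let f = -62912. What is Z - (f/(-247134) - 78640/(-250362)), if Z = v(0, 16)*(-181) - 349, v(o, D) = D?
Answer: -16734412394197/5156080209 ≈ -3245.6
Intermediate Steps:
Z = -3245 (Z = 16*(-181) - 349 = -2896 - 349 = -3245)
Z - (f/(-247134) - 78640/(-250362)) = -3245 - (-62912/(-247134) - 78640/(-250362)) = -3245 - (-62912*(-1/247134) - 78640*(-1/250362)) = -3245 - (31456/123567 + 39320/125181) = -3245 - 1*2932115992/5156080209 = -3245 - 2932115992/5156080209 = -16734412394197/5156080209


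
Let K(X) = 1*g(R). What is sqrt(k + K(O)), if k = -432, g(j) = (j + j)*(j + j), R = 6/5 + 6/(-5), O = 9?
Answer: 12*I*sqrt(3) ≈ 20.785*I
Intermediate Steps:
R = 0 (R = 6*(1/5) + 6*(-1/5) = 6/5 - 6/5 = 0)
g(j) = 4*j**2 (g(j) = (2*j)*(2*j) = 4*j**2)
K(X) = 0 (K(X) = 1*(4*0**2) = 1*(4*0) = 1*0 = 0)
sqrt(k + K(O)) = sqrt(-432 + 0) = sqrt(-432) = 12*I*sqrt(3)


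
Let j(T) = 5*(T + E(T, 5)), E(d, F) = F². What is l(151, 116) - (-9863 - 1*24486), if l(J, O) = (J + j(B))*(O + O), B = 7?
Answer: 106501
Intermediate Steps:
j(T) = 125 + 5*T (j(T) = 5*(T + 5²) = 5*(T + 25) = 5*(25 + T) = 125 + 5*T)
l(J, O) = 2*O*(160 + J) (l(J, O) = (J + (125 + 5*7))*(O + O) = (J + (125 + 35))*(2*O) = (J + 160)*(2*O) = (160 + J)*(2*O) = 2*O*(160 + J))
l(151, 116) - (-9863 - 1*24486) = 2*116*(160 + 151) - (-9863 - 1*24486) = 2*116*311 - (-9863 - 24486) = 72152 - 1*(-34349) = 72152 + 34349 = 106501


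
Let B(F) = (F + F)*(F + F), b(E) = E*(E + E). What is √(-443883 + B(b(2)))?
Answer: I*√443627 ≈ 666.05*I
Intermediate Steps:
b(E) = 2*E² (b(E) = E*(2*E) = 2*E²)
B(F) = 4*F² (B(F) = (2*F)*(2*F) = 4*F²)
√(-443883 + B(b(2))) = √(-443883 + 4*(2*2²)²) = √(-443883 + 4*(2*4)²) = √(-443883 + 4*8²) = √(-443883 + 4*64) = √(-443883 + 256) = √(-443627) = I*√443627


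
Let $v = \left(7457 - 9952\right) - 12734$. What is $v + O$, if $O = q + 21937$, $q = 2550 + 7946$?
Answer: $17204$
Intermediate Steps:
$q = 10496$
$O = 32433$ ($O = 10496 + 21937 = 32433$)
$v = -15229$ ($v = \left(7457 - 9952\right) - 12734 = -2495 - 12734 = -15229$)
$v + O = -15229 + 32433 = 17204$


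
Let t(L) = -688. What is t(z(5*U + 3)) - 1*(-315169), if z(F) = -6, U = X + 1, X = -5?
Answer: 314481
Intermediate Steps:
U = -4 (U = -5 + 1 = -4)
t(z(5*U + 3)) - 1*(-315169) = -688 - 1*(-315169) = -688 + 315169 = 314481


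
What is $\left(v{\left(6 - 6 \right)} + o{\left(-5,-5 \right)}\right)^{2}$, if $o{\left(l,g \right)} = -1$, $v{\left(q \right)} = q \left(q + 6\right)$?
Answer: $1$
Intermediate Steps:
$v{\left(q \right)} = q \left(6 + q\right)$
$\left(v{\left(6 - 6 \right)} + o{\left(-5,-5 \right)}\right)^{2} = \left(\left(6 - 6\right) \left(6 + \left(6 - 6\right)\right) - 1\right)^{2} = \left(0 \left(6 + 0\right) - 1\right)^{2} = \left(0 \cdot 6 - 1\right)^{2} = \left(0 - 1\right)^{2} = \left(-1\right)^{2} = 1$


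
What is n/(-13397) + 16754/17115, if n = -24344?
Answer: 641100898/229289655 ≈ 2.7960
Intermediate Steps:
n/(-13397) + 16754/17115 = -24344/(-13397) + 16754/17115 = -24344*(-1/13397) + 16754*(1/17115) = 24344/13397 + 16754/17115 = 641100898/229289655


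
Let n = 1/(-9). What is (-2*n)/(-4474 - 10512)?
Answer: -1/67437 ≈ -1.4829e-5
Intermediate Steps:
n = -⅑ ≈ -0.11111
(-2*n)/(-4474 - 10512) = (-2*(-⅑))/(-4474 - 10512) = (2/9)/(-14986) = -1/14986*2/9 = -1/67437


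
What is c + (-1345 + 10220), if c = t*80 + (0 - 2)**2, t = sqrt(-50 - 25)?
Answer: 8879 + 400*I*sqrt(3) ≈ 8879.0 + 692.82*I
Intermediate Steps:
t = 5*I*sqrt(3) (t = sqrt(-75) = 5*I*sqrt(3) ≈ 8.6602*I)
c = 4 + 400*I*sqrt(3) (c = (5*I*sqrt(3))*80 + (0 - 2)**2 = 400*I*sqrt(3) + (-2)**2 = 400*I*sqrt(3) + 4 = 4 + 400*I*sqrt(3) ≈ 4.0 + 692.82*I)
c + (-1345 + 10220) = (4 + 400*I*sqrt(3)) + (-1345 + 10220) = (4 + 400*I*sqrt(3)) + 8875 = 8879 + 400*I*sqrt(3)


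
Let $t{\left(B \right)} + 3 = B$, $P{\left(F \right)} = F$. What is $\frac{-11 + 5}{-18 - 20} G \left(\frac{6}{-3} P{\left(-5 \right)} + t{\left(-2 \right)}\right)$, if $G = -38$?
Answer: $-30$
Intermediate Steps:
$t{\left(B \right)} = -3 + B$
$\frac{-11 + 5}{-18 - 20} G \left(\frac{6}{-3} P{\left(-5 \right)} + t{\left(-2 \right)}\right) = \frac{-11 + 5}{-18 - 20} \left(-38\right) \left(\frac{6}{-3} \left(-5\right) - 5\right) = - \frac{6}{-38} \left(-38\right) \left(6 \left(- \frac{1}{3}\right) \left(-5\right) - 5\right) = \left(-6\right) \left(- \frac{1}{38}\right) \left(-38\right) \left(\left(-2\right) \left(-5\right) - 5\right) = \frac{3}{19} \left(-38\right) \left(10 - 5\right) = \left(-6\right) 5 = -30$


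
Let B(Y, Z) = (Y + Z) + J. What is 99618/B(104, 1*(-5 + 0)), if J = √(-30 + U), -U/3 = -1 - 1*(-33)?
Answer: 1095798/1103 - 33206*I*√14/1103 ≈ 993.47 - 112.64*I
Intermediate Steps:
U = -96 (U = -3*(-1 - 1*(-33)) = -3*(-1 + 33) = -3*32 = -96)
J = 3*I*√14 (J = √(-30 - 96) = √(-126) = 3*I*√14 ≈ 11.225*I)
B(Y, Z) = Y + Z + 3*I*√14 (B(Y, Z) = (Y + Z) + 3*I*√14 = Y + Z + 3*I*√14)
99618/B(104, 1*(-5 + 0)) = 99618/(104 + 1*(-5 + 0) + 3*I*√14) = 99618/(104 + 1*(-5) + 3*I*√14) = 99618/(104 - 5 + 3*I*√14) = 99618/(99 + 3*I*√14)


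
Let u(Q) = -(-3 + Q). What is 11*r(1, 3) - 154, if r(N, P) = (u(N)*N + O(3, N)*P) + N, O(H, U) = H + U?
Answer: 11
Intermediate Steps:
u(Q) = 3 - Q
r(N, P) = N + N*(3 - N) + P*(3 + N) (r(N, P) = ((3 - N)*N + (3 + N)*P) + N = (N*(3 - N) + P*(3 + N)) + N = N + N*(3 - N) + P*(3 + N))
11*r(1, 3) - 154 = 11*(1 + 3*(3 + 1) - 1*1*(-3 + 1)) - 154 = 11*(1 + 3*4 - 1*1*(-2)) - 154 = 11*(1 + 12 + 2) - 154 = 11*15 - 154 = 165 - 154 = 11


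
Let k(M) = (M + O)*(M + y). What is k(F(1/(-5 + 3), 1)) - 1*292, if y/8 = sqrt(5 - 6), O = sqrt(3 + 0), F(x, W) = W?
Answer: -291 + 8*I + sqrt(3)*(1 + 8*I) ≈ -289.27 + 21.856*I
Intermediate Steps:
O = sqrt(3) ≈ 1.7320
y = 8*I (y = 8*sqrt(5 - 6) = 8*sqrt(-1) = 8*I ≈ 8.0*I)
k(M) = (M + sqrt(3))*(M + 8*I)
k(F(1/(-5 + 3), 1)) - 1*292 = (1**2 + 1*sqrt(3) + 8*I*1 + 8*I*sqrt(3)) - 1*292 = (1 + sqrt(3) + 8*I + 8*I*sqrt(3)) - 292 = -291 + sqrt(3) + 8*I + 8*I*sqrt(3)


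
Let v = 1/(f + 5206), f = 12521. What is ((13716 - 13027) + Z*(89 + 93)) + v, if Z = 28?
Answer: 102550696/17727 ≈ 5785.0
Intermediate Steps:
v = 1/17727 (v = 1/(12521 + 5206) = 1/17727 ≈ 5.6411e-5)
((13716 - 13027) + Z*(89 + 93)) + v = ((13716 - 13027) + 28*(89 + 93)) + 1/17727 = (689 + 28*182) + 1/17727 = (689 + 5096) + 1/17727 = 5785 + 1/17727 = 102550696/17727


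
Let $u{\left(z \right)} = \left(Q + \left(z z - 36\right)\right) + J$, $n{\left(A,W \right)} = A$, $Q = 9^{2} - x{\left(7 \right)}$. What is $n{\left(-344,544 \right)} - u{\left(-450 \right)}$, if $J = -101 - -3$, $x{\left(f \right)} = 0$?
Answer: $-202791$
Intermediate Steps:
$J = -98$ ($J = -101 + 3 = -98$)
$Q = 81$ ($Q = 9^{2} - 0 = 81 + 0 = 81$)
$u{\left(z \right)} = -53 + z^{2}$ ($u{\left(z \right)} = \left(81 + \left(z z - 36\right)\right) - 98 = \left(81 + \left(z^{2} - 36\right)\right) - 98 = \left(81 + \left(-36 + z^{2}\right)\right) - 98 = \left(45 + z^{2}\right) - 98 = -53 + z^{2}$)
$n{\left(-344,544 \right)} - u{\left(-450 \right)} = -344 - \left(-53 + \left(-450\right)^{2}\right) = -344 - \left(-53 + 202500\right) = -344 - 202447 = -202791$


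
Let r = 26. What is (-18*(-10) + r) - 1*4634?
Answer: -4428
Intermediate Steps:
(-18*(-10) + r) - 1*4634 = (-18*(-10) + 26) - 1*4634 = (180 + 26) - 4634 = 206 - 4634 = -4428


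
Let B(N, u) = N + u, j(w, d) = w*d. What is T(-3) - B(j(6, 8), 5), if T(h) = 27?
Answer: -26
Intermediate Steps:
j(w, d) = d*w
T(-3) - B(j(6, 8), 5) = 27 - (8*6 + 5) = 27 - (48 + 5) = 27 - 1*53 = 27 - 53 = -26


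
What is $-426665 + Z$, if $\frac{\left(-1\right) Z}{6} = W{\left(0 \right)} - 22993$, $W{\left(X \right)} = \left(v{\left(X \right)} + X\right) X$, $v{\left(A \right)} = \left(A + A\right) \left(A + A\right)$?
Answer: $-288707$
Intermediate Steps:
$v{\left(A \right)} = 4 A^{2}$ ($v{\left(A \right)} = 2 A 2 A = 4 A^{2}$)
$W{\left(X \right)} = X \left(X + 4 X^{2}\right)$ ($W{\left(X \right)} = \left(4 X^{2} + X\right) X = \left(X + 4 X^{2}\right) X = X \left(X + 4 X^{2}\right)$)
$Z = 137958$ ($Z = - 6 \left(0^{2} \left(1 + 4 \cdot 0\right) - 22993\right) = - 6 \left(0 \left(1 + 0\right) - 22993\right) = - 6 \left(0 \cdot 1 - 22993\right) = - 6 \left(0 - 22993\right) = \left(-6\right) \left(-22993\right) = 137958$)
$-426665 + Z = -426665 + 137958 = -288707$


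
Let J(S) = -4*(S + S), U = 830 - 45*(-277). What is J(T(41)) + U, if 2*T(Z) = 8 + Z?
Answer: 13099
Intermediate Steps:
T(Z) = 4 + Z/2 (T(Z) = (8 + Z)/2 = 4 + Z/2)
U = 13295 (U = 830 + 12465 = 13295)
J(S) = -8*S
J(T(41)) + U = -8*(4 + (1/2)*41) + 13295 = -8*(4 + 41/2) + 13295 = -8*49/2 + 13295 = -196 + 13295 = 13099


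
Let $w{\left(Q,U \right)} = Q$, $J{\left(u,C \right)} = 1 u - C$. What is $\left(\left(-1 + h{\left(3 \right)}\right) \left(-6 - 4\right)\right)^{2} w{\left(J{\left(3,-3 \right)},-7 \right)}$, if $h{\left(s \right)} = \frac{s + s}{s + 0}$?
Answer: $600$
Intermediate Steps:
$J{\left(u,C \right)} = u - C$
$h{\left(s \right)} = 2$ ($h{\left(s \right)} = \frac{2 s}{s} = 2$)
$\left(\left(-1 + h{\left(3 \right)}\right) \left(-6 - 4\right)\right)^{2} w{\left(J{\left(3,-3 \right)},-7 \right)} = \left(\left(-1 + 2\right) \left(-6 - 4\right)\right)^{2} \left(3 - -3\right) = \left(1 \left(-10\right)\right)^{2} \left(3 + 3\right) = \left(-10\right)^{2} \cdot 6 = 100 \cdot 6 = 600$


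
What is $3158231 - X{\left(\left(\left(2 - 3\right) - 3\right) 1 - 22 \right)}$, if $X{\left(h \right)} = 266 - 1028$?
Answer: $3158993$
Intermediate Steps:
$X{\left(h \right)} = -762$ ($X{\left(h \right)} = 266 - 1028 = -762$)
$3158231 - X{\left(\left(\left(2 - 3\right) - 3\right) 1 - 22 \right)} = 3158231 - -762 = 3158231 + 762 = 3158993$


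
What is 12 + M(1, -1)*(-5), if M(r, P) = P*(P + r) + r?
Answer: 7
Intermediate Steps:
M(r, P) = r + P*(P + r)
12 + M(1, -1)*(-5) = 12 + (1 + (-1)² - 1*1)*(-5) = 12 + (1 + 1 - 1)*(-5) = 12 + 1*(-5) = 12 - 5 = 7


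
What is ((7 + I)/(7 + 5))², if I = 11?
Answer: 9/4 ≈ 2.2500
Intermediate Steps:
((7 + I)/(7 + 5))² = ((7 + 11)/(7 + 5))² = (18/12)² = (18*(1/12))² = (3/2)² = 9/4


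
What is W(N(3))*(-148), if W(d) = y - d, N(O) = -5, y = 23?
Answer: -4144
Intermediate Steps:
W(d) = 23 - d
W(N(3))*(-148) = (23 - 1*(-5))*(-148) = (23 + 5)*(-148) = 28*(-148) = -4144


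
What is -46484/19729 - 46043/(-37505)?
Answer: -835000073/739936145 ≈ -1.1285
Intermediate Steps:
-46484/19729 - 46043/(-37505) = -46484*1/19729 - 46043*(-1/37505) = -46484/19729 + 46043/37505 = -835000073/739936145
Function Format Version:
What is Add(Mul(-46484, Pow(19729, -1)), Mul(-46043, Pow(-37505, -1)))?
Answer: Rational(-835000073, 739936145) ≈ -1.1285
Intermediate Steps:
Add(Mul(-46484, Pow(19729, -1)), Mul(-46043, Pow(-37505, -1))) = Add(Mul(-46484, Rational(1, 19729)), Mul(-46043, Rational(-1, 37505))) = Add(Rational(-46484, 19729), Rational(46043, 37505)) = Rational(-835000073, 739936145)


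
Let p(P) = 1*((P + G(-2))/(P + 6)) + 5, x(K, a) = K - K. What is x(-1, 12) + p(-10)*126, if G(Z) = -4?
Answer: 1071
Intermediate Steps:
x(K, a) = 0
p(P) = 5 + (-4 + P)/(6 + P) (p(P) = 1*((P - 4)/(P + 6)) + 5 = 1*((-4 + P)/(6 + P)) + 5 = (-4 + P)/(6 + P) + 5 = 5 + (-4 + P)/(6 + P))
x(-1, 12) + p(-10)*126 = 0 + (2*(13 + 3*(-10))/(6 - 10))*126 = 0 + (2*(13 - 30)/(-4))*126 = 0 + (2*(-¼)*(-17))*126 = 0 + (17/2)*126 = 0 + 1071 = 1071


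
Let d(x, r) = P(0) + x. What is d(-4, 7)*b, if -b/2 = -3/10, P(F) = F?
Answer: -12/5 ≈ -2.4000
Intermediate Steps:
d(x, r) = x (d(x, r) = 0 + x = x)
b = 3/5 (b = -(-6)/10 = -2*(-3/10) = 3/5 ≈ 0.60000)
d(-4, 7)*b = -4*3/5 = -12/5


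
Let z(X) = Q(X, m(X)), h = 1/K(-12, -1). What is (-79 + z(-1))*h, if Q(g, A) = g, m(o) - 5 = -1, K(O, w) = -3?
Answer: 80/3 ≈ 26.667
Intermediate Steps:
m(o) = 4 (m(o) = 5 - 1 = 4)
h = -⅓ (h = 1/(-3) = -⅓ ≈ -0.33333)
z(X) = X
(-79 + z(-1))*h = (-79 - 1)*(-⅓) = -80*(-⅓) = 80/3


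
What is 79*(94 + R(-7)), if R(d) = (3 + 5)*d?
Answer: 3002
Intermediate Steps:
R(d) = 8*d
79*(94 + R(-7)) = 79*(94 + 8*(-7)) = 79*(94 - 56) = 79*38 = 3002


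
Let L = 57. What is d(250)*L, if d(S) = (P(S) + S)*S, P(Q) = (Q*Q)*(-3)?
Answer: -2668312500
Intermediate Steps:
P(Q) = -3*Q² (P(Q) = Q²*(-3) = -3*Q²)
d(S) = S*(S - 3*S²) (d(S) = (-3*S² + S)*S = (S - 3*S²)*S = S*(S - 3*S²))
d(250)*L = (250²*(1 - 3*250))*57 = (62500*(1 - 750))*57 = (62500*(-749))*57 = -46812500*57 = -2668312500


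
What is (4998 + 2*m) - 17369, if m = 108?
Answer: -12155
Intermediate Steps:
(4998 + 2*m) - 17369 = (4998 + 2*108) - 17369 = (4998 + 216) - 17369 = 5214 - 17369 = -12155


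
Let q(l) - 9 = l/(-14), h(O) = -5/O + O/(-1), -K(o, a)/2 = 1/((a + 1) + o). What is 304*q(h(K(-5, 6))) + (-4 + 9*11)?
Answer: 18905/7 ≈ 2700.7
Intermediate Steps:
K(o, a) = -2/(1 + a + o) (K(o, a) = -2/((a + 1) + o) = -2/((1 + a) + o) = -2/(1 + a + o))
h(O) = -O - 5/O (h(O) = -5/O + O*(-1) = -5/O - O = -O - 5/O)
q(l) = 9 - l/14 (q(l) = 9 + l/(-14) = 9 + l*(-1/14) = 9 - l/14)
304*q(h(K(-5, 6))) + (-4 + 9*11) = 304*(9 - (-(-2)/(1 + 6 - 5) - 5*(-1/1))/14) + (-4 + 9*11) = 304*(9 - (-(-2)/2 - 5*(-1/1))/14) + (-4 + 99) = 304*(9 - (-(-2)/2 - 5/((-2*½)))/14) + 95 = 304*(9 - (-1*(-1) - 5/(-1))/14) + 95 = 304*(9 - (1 - 5*(-1))/14) + 95 = 304*(9 - (1 + 5)/14) + 95 = 304*(9 - 1/14*6) + 95 = 304*(9 - 3/7) + 95 = 304*(60/7) + 95 = 18240/7 + 95 = 18905/7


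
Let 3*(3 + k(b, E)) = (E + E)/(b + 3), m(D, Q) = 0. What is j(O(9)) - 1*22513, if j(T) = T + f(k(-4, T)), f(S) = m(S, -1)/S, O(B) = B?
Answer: -22504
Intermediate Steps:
k(b, E) = -3 + 2*E/(3*(3 + b)) (k(b, E) = -3 + ((E + E)/(b + 3))/3 = -3 + ((2*E)/(3 + b))/3 = -3 + (2*E/(3 + b))/3 = -3 + 2*E/(3*(3 + b)))
f(S) = 0 (f(S) = 0/S = 0)
j(T) = T (j(T) = T + 0 = T)
j(O(9)) - 1*22513 = 9 - 1*22513 = 9 - 22513 = -22504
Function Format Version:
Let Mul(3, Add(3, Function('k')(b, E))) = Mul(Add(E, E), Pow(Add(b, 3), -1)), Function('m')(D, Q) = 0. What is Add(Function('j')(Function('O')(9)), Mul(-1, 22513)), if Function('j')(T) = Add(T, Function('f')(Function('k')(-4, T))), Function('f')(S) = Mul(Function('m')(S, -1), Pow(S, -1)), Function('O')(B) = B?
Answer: -22504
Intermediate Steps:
Function('k')(b, E) = Add(-3, Mul(Rational(2, 3), E, Pow(Add(3, b), -1))) (Function('k')(b, E) = Add(-3, Mul(Rational(1, 3), Mul(Add(E, E), Pow(Add(b, 3), -1)))) = Add(-3, Mul(Rational(1, 3), Mul(Mul(2, E), Pow(Add(3, b), -1)))) = Add(-3, Mul(Rational(1, 3), Mul(2, E, Pow(Add(3, b), -1)))) = Add(-3, Mul(Rational(2, 3), E, Pow(Add(3, b), -1))))
Function('f')(S) = 0 (Function('f')(S) = Mul(0, Pow(S, -1)) = 0)
Function('j')(T) = T (Function('j')(T) = Add(T, 0) = T)
Add(Function('j')(Function('O')(9)), Mul(-1, 22513)) = Add(9, Mul(-1, 22513)) = Add(9, -22513) = -22504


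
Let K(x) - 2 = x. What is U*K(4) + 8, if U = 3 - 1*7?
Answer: -16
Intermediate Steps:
U = -4 (U = 3 - 7 = -4)
K(x) = 2 + x
U*K(4) + 8 = -4*(2 + 4) + 8 = -4*6 + 8 = -24 + 8 = -16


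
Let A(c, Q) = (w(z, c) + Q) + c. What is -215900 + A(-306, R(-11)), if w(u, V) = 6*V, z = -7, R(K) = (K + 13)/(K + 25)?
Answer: -1526293/7 ≈ -2.1804e+5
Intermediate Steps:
R(K) = (13 + K)/(25 + K)
A(c, Q) = Q + 7*c (A(c, Q) = (6*c + Q) + c = (Q + 6*c) + c = Q + 7*c)
-215900 + A(-306, R(-11)) = -215900 + ((13 - 11)/(25 - 11) + 7*(-306)) = -215900 + (2/14 - 2142) = -215900 + ((1/14)*2 - 2142) = -215900 + (⅐ - 2142) = -215900 - 14993/7 = -1526293/7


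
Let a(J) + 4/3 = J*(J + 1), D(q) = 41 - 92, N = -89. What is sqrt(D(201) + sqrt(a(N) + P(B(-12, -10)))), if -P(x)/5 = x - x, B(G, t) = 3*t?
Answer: sqrt(-459 + 6*sqrt(17619))/3 ≈ 6.1230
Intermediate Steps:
P(x) = 0 (P(x) = -5*(x - x) = -5*0 = 0)
D(q) = -51
a(J) = -4/3 + J*(1 + J) (a(J) = -4/3 + J*(J + 1) = -4/3 + J*(1 + J))
sqrt(D(201) + sqrt(a(N) + P(B(-12, -10)))) = sqrt(-51 + sqrt((-4/3 - 89 + (-89)**2) + 0)) = sqrt(-51 + sqrt((-4/3 - 89 + 7921) + 0)) = sqrt(-51 + sqrt(23492/3 + 0)) = sqrt(-51 + sqrt(23492/3)) = sqrt(-51 + 2*sqrt(17619)/3)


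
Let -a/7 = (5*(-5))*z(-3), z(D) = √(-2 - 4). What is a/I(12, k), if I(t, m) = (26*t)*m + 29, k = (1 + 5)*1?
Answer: 175*I*√6/1901 ≈ 0.22549*I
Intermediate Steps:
z(D) = I*√6 (z(D) = √(-6) = I*√6)
k = 6 (k = 6*1 = 6)
I(t, m) = 29 + 26*m*t (I(t, m) = 26*m*t + 29 = 29 + 26*m*t)
a = 175*I*√6 (a = -7*5*(-5)*I*√6 = -(-175)*I*√6 = 175*I*√6 ≈ 428.66*I)
a/I(12, k) = (175*I*√6)/(29 + 26*6*12) = (175*I*√6)/(29 + 1872) = (175*I*√6)/1901 = (175*I*√6)*(1/1901) = 175*I*√6/1901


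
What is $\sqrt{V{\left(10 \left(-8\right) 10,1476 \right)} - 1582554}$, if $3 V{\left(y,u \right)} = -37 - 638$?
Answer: $i \sqrt{1582779} \approx 1258.1 i$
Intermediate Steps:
$V{\left(y,u \right)} = -225$ ($V{\left(y,u \right)} = \frac{-37 - 638}{3} = \frac{1}{3} \left(-675\right) = -225$)
$\sqrt{V{\left(10 \left(-8\right) 10,1476 \right)} - 1582554} = \sqrt{-225 - 1582554} = \sqrt{-1582779} = i \sqrt{1582779}$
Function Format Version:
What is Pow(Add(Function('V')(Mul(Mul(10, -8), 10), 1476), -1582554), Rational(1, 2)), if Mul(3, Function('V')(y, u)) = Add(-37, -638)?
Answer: Mul(I, Pow(1582779, Rational(1, 2))) ≈ Mul(1258.1, I)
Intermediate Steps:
Function('V')(y, u) = -225 (Function('V')(y, u) = Mul(Rational(1, 3), Add(-37, -638)) = Mul(Rational(1, 3), -675) = -225)
Pow(Add(Function('V')(Mul(Mul(10, -8), 10), 1476), -1582554), Rational(1, 2)) = Pow(Add(-225, -1582554), Rational(1, 2)) = Pow(-1582779, Rational(1, 2)) = Mul(I, Pow(1582779, Rational(1, 2)))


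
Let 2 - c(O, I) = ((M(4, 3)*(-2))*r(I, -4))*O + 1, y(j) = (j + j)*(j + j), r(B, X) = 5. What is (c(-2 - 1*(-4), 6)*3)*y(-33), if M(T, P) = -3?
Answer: -771012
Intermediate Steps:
y(j) = 4*j**2 (y(j) = (2*j)*(2*j) = 4*j**2)
c(O, I) = 1 - 30*O (c(O, I) = 2 - ((-3*(-2)*5)*O + 1) = 2 - ((6*5)*O + 1) = 2 - (30*O + 1) = 2 - (1 + 30*O) = 2 + (-1 - 30*O) = 1 - 30*O)
(c(-2 - 1*(-4), 6)*3)*y(-33) = ((1 - 30*(-2 - 1*(-4)))*3)*(4*(-33)**2) = ((1 - 30*(-2 + 4))*3)*(4*1089) = ((1 - 30*2)*3)*4356 = ((1 - 60)*3)*4356 = -59*3*4356 = -177*4356 = -771012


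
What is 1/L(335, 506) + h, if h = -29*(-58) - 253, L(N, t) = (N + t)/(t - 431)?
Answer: 1201864/841 ≈ 1429.1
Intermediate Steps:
L(N, t) = (N + t)/(-431 + t)
h = 1429 (h = 1682 - 253 = 1429)
1/L(335, 506) + h = 1/((335 + 506)/(-431 + 506)) + 1429 = 1/(841/75) + 1429 = 75/841 + 1429 = 1201864/841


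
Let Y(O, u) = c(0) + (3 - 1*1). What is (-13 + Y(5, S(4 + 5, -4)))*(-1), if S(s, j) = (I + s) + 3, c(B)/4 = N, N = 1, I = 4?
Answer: 7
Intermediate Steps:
c(B) = 4 (c(B) = 4*1 = 4)
S(s, j) = 7 + s (S(s, j) = (4 + s) + 3 = 7 + s)
Y(O, u) = 6 (Y(O, u) = 4 + (3 - 1*1) = 4 + (3 - 1) = 4 + 2 = 6)
(-13 + Y(5, S(4 + 5, -4)))*(-1) = (-13 + 6)*(-1) = -7*(-1) = 7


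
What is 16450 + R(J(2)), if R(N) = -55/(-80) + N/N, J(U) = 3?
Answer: 263227/16 ≈ 16452.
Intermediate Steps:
R(N) = 27/16 (R(N) = -55*(-1/80) + 1 = 11/16 + 1 = 27/16)
16450 + R(J(2)) = 16450 + 27/16 = 263227/16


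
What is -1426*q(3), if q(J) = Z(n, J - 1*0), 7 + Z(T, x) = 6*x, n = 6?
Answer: -15686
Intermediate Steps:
Z(T, x) = -7 + 6*x
q(J) = -7 + 6*J (q(J) = -7 + 6*(J - 1*0) = -7 + 6*(J + 0) = -7 + 6*J)
-1426*q(3) = -1426*(-7 + 6*3) = -1426*(-7 + 18) = -1426*11 = -15686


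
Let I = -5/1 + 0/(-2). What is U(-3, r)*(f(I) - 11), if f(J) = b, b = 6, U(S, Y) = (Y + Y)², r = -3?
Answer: -180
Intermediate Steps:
I = -5 (I = -5*1 + 0*(-½) = -5 + 0 = -5)
U(S, Y) = 4*Y² (U(S, Y) = (2*Y)² = 4*Y²)
f(J) = 6
U(-3, r)*(f(I) - 11) = (4*(-3)²)*(6 - 11) = (4*9)*(-5) = 36*(-5) = -180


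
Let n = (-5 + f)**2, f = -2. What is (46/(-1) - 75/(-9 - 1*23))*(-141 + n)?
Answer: 32131/8 ≈ 4016.4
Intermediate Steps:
n = 49 (n = (-5 - 2)**2 = (-7)**2 = 49)
(46/(-1) - 75/(-9 - 1*23))*(-141 + n) = (46/(-1) - 75/(-9 - 1*23))*(-141 + 49) = (46*(-1) - 75/(-9 - 23))*(-92) = (-46 - 75/(-32))*(-92) = (-46 - 75*(-1/32))*(-92) = (-46 + 75/32)*(-92) = -1397/32*(-92) = 32131/8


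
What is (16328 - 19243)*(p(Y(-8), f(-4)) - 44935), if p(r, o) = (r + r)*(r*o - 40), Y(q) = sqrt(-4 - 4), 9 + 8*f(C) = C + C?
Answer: 130886415 + 466400*I*sqrt(2) ≈ 1.3089e+8 + 6.5959e+5*I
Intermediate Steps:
f(C) = -9/8 + C/4 (f(C) = -9/8 + (C + C)/8 = -9/8 + (2*C)/8 = -9/8 + C/4)
Y(q) = 2*I*sqrt(2) (Y(q) = sqrt(-8) = 2*I*sqrt(2))
p(r, o) = 2*r*(-40 + o*r) (p(r, o) = (2*r)*(o*r - 40) = (2*r)*(-40 + o*r) = 2*r*(-40 + o*r))
(16328 - 19243)*(p(Y(-8), f(-4)) - 44935) = (16328 - 19243)*(2*(2*I*sqrt(2))*(-40 + (-9/8 + (1/4)*(-4))*(2*I*sqrt(2))) - 44935) = -2915*(2*(2*I*sqrt(2))*(-40 + (-9/8 - 1)*(2*I*sqrt(2))) - 44935) = -2915*(2*(2*I*sqrt(2))*(-40 - 17*I*sqrt(2)/4) - 44935) = -2915*(4*I*sqrt(2)*(-40 - 17*I*sqrt(2)/4) - 44935) = -2915*(-44935 + 4*I*sqrt(2)*(-40 - 17*I*sqrt(2)/4)) = 130985525 - 11660*I*sqrt(2)*(-40 - 17*I*sqrt(2)/4)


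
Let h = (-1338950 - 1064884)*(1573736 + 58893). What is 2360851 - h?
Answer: 3924571460437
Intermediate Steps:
h = -3924569099586 (h = -2403834*1632629 = -3924569099586)
2360851 - h = 2360851 - 1*(-3924569099586) = 2360851 + 3924569099586 = 3924571460437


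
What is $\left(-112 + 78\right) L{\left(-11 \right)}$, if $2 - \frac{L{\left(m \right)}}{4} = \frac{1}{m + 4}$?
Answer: $- \frac{2040}{7} \approx -291.43$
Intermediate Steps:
$L{\left(m \right)} = 8 - \frac{4}{4 + m}$ ($L{\left(m \right)} = 8 - \frac{4}{m + 4} = 8 - \frac{4}{4 + m}$)
$\left(-112 + 78\right) L{\left(-11 \right)} = \left(-112 + 78\right) \frac{4 \left(7 + 2 \left(-11\right)\right)}{4 - 11} = - 34 \frac{4 \left(7 - 22\right)}{-7} = - 34 \cdot 4 \left(- \frac{1}{7}\right) \left(-15\right) = \left(-34\right) \frac{60}{7} = - \frac{2040}{7}$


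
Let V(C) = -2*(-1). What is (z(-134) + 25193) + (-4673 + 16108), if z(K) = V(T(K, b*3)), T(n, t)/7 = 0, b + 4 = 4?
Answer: 36630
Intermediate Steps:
b = 0 (b = -4 + 4 = 0)
T(n, t) = 0 (T(n, t) = 7*0 = 0)
V(C) = 2
z(K) = 2
(z(-134) + 25193) + (-4673 + 16108) = (2 + 25193) + (-4673 + 16108) = 25195 + 11435 = 36630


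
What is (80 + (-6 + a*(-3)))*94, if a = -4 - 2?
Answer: 8648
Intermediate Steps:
a = -6
(80 + (-6 + a*(-3)))*94 = (80 + (-6 - 6*(-3)))*94 = (80 + (-6 + 18))*94 = (80 + 12)*94 = 92*94 = 8648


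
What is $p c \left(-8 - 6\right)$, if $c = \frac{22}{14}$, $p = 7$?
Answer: $-154$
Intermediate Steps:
$c = \frac{11}{7}$ ($c = 22 \cdot \frac{1}{14} = \frac{11}{7} \approx 1.5714$)
$p c \left(-8 - 6\right) = 7 \cdot \frac{11}{7} \left(-8 - 6\right) = 11 \left(-8 - 6\right) = 11 \left(-14\right) = -154$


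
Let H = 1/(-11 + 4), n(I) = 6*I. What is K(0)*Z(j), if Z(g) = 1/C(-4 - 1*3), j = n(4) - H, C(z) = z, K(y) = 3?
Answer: -3/7 ≈ -0.42857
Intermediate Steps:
H = -1/7 (H = 1/(-7) = -1/7 ≈ -0.14286)
j = 169/7 (j = 6*4 - 1*(-1/7) = 24 + 1/7 = 169/7 ≈ 24.143)
Z(g) = -1/7 (Z(g) = 1/(-4 - 1*3) = 1/(-4 - 3) = 1/(-7) = -1/7)
K(0)*Z(j) = 3*(-1/7) = -3/7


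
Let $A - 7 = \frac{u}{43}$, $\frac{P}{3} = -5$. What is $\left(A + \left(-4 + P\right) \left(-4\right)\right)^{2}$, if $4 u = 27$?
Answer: $\frac{204575809}{29584} \approx 6915.1$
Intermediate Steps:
$u = \frac{27}{4}$ ($u = \frac{1}{4} \cdot 27 = \frac{27}{4} \approx 6.75$)
$P = -15$ ($P = 3 \left(-5\right) = -15$)
$A = \frac{1231}{172}$ ($A = 7 + \frac{27}{4 \cdot 43} = 7 + \frac{27}{4} \cdot \frac{1}{43} = 7 + \frac{27}{172} = \frac{1231}{172} \approx 7.157$)
$\left(A + \left(-4 + P\right) \left(-4\right)\right)^{2} = \left(\frac{1231}{172} + \left(-4 - 15\right) \left(-4\right)\right)^{2} = \left(\frac{1231}{172} - -76\right)^{2} = \left(\frac{1231}{172} + 76\right)^{2} = \left(\frac{14303}{172}\right)^{2} = \frac{204575809}{29584}$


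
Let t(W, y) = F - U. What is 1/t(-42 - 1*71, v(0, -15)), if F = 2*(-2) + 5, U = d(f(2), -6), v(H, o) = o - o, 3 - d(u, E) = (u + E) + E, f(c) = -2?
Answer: -1/16 ≈ -0.062500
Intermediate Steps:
d(u, E) = 3 - u - 2*E (d(u, E) = 3 - ((u + E) + E) = 3 - ((E + u) + E) = 3 - (u + 2*E) = 3 + (-u - 2*E) = 3 - u - 2*E)
v(H, o) = 0
U = 17 (U = 3 - 1*(-2) - 2*(-6) = 3 + 2 + 12 = 17)
F = 1 (F = -4 + 5 = 1)
t(W, y) = -16 (t(W, y) = 1 - 1*17 = 1 - 17 = -16)
1/t(-42 - 1*71, v(0, -15)) = 1/(-16) = -1/16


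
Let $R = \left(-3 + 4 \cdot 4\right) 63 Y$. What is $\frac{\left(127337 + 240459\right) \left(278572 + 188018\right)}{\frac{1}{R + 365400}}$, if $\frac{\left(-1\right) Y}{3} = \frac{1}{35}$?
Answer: $62694223465374072$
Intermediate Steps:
$Y = - \frac{3}{35} \approx -0.085714$
$R = - \frac{351}{5}$ ($R = \left(-3 + 4 \cdot 4\right) 63 \left(- \frac{3}{35}\right) = \left(-3 + 16\right) 63 \left(- \frac{3}{35}\right) = 13 \cdot 63 \left(- \frac{3}{35}\right) = 819 \left(- \frac{3}{35}\right) = - \frac{351}{5} \approx -70.2$)
$\frac{\left(127337 + 240459\right) \left(278572 + 188018\right)}{\frac{1}{R + 365400}} = \frac{\left(127337 + 240459\right) \left(278572 + 188018\right)}{\frac{1}{- \frac{351}{5} + 365400}} = \frac{367796 \cdot 466590}{\frac{1}{\frac{1826649}{5}}} = \frac{171609935640}{\frac{5}{1826649}} = 171609935640 \cdot \frac{1826649}{5} = 62694223465374072$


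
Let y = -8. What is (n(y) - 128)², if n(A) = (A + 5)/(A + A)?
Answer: 4182025/256 ≈ 16336.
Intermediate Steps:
n(A) = (5 + A)/(2*A) (n(A) = (5 + A)/((2*A)) = (5 + A)*(1/(2*A)) = (5 + A)/(2*A))
(n(y) - 128)² = ((½)*(5 - 8)/(-8) - 128)² = ((½)*(-⅛)*(-3) - 128)² = (3/16 - 128)² = (-2045/16)² = 4182025/256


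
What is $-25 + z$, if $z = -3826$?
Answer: $-3851$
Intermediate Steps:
$-25 + z = -25 - 3826 = -3851$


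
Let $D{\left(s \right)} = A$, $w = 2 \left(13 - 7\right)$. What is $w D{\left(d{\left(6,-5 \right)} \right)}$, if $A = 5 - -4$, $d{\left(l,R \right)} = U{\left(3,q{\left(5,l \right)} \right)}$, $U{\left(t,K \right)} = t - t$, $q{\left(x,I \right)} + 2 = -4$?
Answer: $108$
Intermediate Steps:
$q{\left(x,I \right)} = -6$ ($q{\left(x,I \right)} = -2 - 4 = -6$)
$U{\left(t,K \right)} = 0$
$d{\left(l,R \right)} = 0$
$w = 12$ ($w = 2 \left(13 - 7\right) = 2 \cdot 6 = 12$)
$A = 9$ ($A = 5 + 4 = 9$)
$D{\left(s \right)} = 9$
$w D{\left(d{\left(6,-5 \right)} \right)} = 12 \cdot 9 = 108$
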